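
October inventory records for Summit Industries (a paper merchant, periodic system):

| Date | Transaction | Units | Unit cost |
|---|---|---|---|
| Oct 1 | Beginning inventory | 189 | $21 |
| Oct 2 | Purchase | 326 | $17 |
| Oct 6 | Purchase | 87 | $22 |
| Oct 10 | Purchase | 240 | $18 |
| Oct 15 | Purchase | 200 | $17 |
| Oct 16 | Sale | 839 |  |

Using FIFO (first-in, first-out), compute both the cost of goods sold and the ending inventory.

Oct 16, 839 sold [FIFO — oldest first]: 189 @ $21 + 326 @ $17 + 87 @ $22 + 237 @ $18 = $15,691
Ending inventory: 3 @ $18 + 200 @ $17 = $3,454

COGS = $15,691; ending inventory = $3,454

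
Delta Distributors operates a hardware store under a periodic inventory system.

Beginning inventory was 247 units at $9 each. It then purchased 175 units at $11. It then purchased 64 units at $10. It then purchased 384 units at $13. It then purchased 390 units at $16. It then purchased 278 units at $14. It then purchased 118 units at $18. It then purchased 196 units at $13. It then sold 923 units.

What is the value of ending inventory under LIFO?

Ending inventory = $10,724

Sale 1 (923) [LIFO — newest first]: 196 @ $13 + 118 @ $18 + 278 @ $14 + 331 @ $16 = $13,860
Ending inventory: 247 @ $9 + 175 @ $11 + 64 @ $10 + 384 @ $13 + 59 @ $16 = $10,724
Check: goods available $24,584 = COGS $13,860 + ending $10,724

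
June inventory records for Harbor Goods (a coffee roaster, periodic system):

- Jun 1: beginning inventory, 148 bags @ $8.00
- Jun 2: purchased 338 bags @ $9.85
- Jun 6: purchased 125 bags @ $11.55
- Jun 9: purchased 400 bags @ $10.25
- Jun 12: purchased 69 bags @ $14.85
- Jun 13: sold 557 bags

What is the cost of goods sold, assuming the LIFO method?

Jun 13, 557 sold [LIFO — newest first]: 69 @ $14.85 + 400 @ $10.25 + 88 @ $11.55 = $6,141.05
Ending inventory: 148 @ $8.00 + 338 @ $9.85 + 37 @ $11.55 = $4,940.65

COGS = $6,141.05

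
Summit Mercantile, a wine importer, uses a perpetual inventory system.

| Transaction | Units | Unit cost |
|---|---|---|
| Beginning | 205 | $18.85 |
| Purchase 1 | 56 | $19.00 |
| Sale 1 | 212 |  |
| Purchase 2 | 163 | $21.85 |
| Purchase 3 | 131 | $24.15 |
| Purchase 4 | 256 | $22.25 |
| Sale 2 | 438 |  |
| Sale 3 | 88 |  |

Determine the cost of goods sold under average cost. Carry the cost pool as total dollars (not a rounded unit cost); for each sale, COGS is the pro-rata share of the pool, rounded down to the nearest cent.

COGS = $15,722.91

After Beginning: 205 on hand, pool $3,864.25 (≈ $18.8500 each)
After Purchase 1: 261 on hand, pool $4,928.25 (≈ $18.8822 each)
Sale 1, sell 212: 212/261 × $4,928.25 → $4,003.02
After Purchase 2: 212 on hand, pool $4,486.78 (≈ $21.1641 each)
After Purchase 3: 343 on hand, pool $7,650.43 (≈ $22.3045 each)
After Purchase 4: 599 on hand, pool $13,346.43 (≈ $22.2812 each)
Sale 2, sell 438: 438/599 × $13,346.43 → $9,759.15
Sale 3, sell 88: 88/161 × $3,587.28 → $1,960.74
Total COGS = $4,003.02 + $9,759.15 + $1,960.74 = $15,722.91
Ending inventory (cost pool remaining) = $1,626.54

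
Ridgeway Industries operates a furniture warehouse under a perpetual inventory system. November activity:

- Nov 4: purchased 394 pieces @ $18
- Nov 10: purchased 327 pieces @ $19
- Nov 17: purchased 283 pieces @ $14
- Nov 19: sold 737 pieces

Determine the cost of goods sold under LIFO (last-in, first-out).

COGS = $12,461

Nov 19, 737 sold [LIFO — newest first]: 283 @ $14 + 327 @ $19 + 127 @ $18 = $12,461
Ending inventory: 267 @ $18 = $4,806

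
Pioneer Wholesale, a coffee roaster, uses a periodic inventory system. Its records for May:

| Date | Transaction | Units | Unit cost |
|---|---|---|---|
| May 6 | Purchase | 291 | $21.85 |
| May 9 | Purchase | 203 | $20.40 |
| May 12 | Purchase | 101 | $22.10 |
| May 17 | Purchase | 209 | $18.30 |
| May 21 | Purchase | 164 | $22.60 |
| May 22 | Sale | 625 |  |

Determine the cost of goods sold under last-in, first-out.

May 22, 625 sold [LIFO — newest first]: 164 @ $22.60 + 209 @ $18.30 + 101 @ $22.10 + 151 @ $20.40 = $12,843.60
Ending inventory: 291 @ $21.85 + 52 @ $20.40 = $7,419.15

COGS = $12,843.60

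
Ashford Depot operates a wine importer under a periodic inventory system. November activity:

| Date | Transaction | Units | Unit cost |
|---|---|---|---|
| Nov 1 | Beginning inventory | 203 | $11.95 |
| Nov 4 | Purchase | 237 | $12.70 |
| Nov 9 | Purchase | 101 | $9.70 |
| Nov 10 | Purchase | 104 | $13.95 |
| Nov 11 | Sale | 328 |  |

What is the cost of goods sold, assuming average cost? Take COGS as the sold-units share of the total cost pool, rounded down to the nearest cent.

Nov 11, sell 328: 328/645 × $7,866.25 → $4,000.20
Ending inventory (cost pool remaining) = $3,866.05

COGS = $4,000.20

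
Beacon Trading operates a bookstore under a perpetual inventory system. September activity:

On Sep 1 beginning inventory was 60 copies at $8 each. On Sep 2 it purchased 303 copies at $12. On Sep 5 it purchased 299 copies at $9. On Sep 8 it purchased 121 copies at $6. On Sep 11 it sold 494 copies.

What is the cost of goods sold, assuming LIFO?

COGS = $4,305

Sep 11, 494 sold [LIFO — newest first]: 121 @ $6 + 299 @ $9 + 74 @ $12 = $4,305
Ending inventory: 60 @ $8 + 229 @ $12 = $3,228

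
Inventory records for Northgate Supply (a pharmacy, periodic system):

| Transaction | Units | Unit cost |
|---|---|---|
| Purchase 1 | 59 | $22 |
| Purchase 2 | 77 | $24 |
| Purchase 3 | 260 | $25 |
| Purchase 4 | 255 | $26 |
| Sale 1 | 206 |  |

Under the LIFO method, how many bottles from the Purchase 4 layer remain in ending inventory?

Sale 1 (206) [LIFO — newest first]: 206 @ $26 = $5,356
Ending inventory: 59 @ $22 + 77 @ $24 + 260 @ $25 + 49 @ $26 = $10,920

49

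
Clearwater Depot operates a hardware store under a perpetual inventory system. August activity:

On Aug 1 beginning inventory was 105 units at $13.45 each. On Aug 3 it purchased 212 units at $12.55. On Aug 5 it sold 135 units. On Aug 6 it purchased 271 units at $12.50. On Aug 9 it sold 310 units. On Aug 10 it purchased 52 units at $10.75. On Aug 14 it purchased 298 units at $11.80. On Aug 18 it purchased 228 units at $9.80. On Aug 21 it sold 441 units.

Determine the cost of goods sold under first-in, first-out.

Aug 5, 135 sold [FIFO — oldest first]: 105 @ $13.45 + 30 @ $12.55 = $1,788.75
Aug 9, 310 sold [FIFO — oldest first]: 182 @ $12.55 + 128 @ $12.50 = $3,884.10
Aug 21, 441 sold [FIFO — oldest first]: 143 @ $12.50 + 52 @ $10.75 + 246 @ $11.80 = $5,249.30
Total COGS = $1,788.75 + $3,884.10 + $5,249.30 = $10,922.15
Ending inventory: 52 @ $11.80 + 228 @ $9.80 = $2,848.00

COGS = $10,922.15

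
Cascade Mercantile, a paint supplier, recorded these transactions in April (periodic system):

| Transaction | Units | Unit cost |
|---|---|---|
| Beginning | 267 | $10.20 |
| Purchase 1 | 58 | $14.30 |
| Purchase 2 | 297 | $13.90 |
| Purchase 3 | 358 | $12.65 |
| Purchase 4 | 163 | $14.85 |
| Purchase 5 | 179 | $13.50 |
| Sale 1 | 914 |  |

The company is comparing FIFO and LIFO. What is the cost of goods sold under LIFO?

FIFO COGS: 267 @ $10.20 + 58 @ $14.30 + 297 @ $13.90 + 292 @ $12.65 = $11,374.90
LIFO COGS: 179 @ $13.50 + 163 @ $14.85 + 358 @ $12.65 + 214 @ $13.90 = $12,340.35

COGS = $12,340.35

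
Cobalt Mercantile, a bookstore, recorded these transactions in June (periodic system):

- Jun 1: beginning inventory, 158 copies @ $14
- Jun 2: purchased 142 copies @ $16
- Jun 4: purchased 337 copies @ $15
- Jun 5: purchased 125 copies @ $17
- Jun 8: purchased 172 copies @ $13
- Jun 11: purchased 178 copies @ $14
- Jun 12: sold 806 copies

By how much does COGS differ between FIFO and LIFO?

$418

FIFO COGS: 158 @ $14 + 142 @ $16 + 337 @ $15 + 125 @ $17 + 44 @ $13 = $12,236
LIFO COGS: 178 @ $14 + 172 @ $13 + 125 @ $17 + 331 @ $15 = $11,818
Difference = |$12,236 − $11,818| = $418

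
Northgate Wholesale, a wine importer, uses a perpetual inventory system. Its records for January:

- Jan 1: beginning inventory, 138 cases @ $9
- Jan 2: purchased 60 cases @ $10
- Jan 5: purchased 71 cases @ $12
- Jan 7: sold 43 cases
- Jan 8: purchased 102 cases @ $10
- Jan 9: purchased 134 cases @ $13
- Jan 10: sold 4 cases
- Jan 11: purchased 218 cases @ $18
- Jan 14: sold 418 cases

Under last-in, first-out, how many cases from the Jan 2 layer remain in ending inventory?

60

Jan 7, 43 sold [LIFO — newest first]: 43 @ $12 = $516
Jan 10, 4 sold [LIFO — newest first]: 4 @ $13 = $52
Jan 14, 418 sold [LIFO — newest first]: 218 @ $18 + 130 @ $13 + 70 @ $10 = $6,314
Total COGS = $516 + $52 + $6,314 = $6,882
Ending inventory: 138 @ $9 + 60 @ $10 + 28 @ $12 + 32 @ $10 = $2,498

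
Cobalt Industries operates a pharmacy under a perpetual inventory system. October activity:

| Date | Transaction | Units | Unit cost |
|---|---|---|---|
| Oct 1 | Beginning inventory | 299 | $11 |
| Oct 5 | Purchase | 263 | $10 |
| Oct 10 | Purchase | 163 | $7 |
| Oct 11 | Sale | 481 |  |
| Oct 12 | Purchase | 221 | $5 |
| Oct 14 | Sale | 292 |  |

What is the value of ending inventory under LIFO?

Oct 11, 481 sold [LIFO — newest first]: 163 @ $7 + 263 @ $10 + 55 @ $11 = $4,376
Oct 14, 292 sold [LIFO — newest first]: 221 @ $5 + 71 @ $11 = $1,886
Total COGS = $4,376 + $1,886 = $6,262
Ending inventory: 173 @ $11 = $1,903

Ending inventory = $1,903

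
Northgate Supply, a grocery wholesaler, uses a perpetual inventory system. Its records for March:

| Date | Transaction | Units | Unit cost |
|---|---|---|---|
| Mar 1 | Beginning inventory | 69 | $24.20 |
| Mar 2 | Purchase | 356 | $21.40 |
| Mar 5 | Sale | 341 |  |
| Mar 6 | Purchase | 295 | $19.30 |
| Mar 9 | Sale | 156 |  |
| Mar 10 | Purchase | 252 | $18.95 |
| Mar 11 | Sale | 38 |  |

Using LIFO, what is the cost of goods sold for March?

Mar 5, 341 sold [LIFO — newest first]: 341 @ $21.40 = $7,297.40
Mar 9, 156 sold [LIFO — newest first]: 156 @ $19.30 = $3,010.80
Mar 11, 38 sold [LIFO — newest first]: 38 @ $18.95 = $720.10
Total COGS = $7,297.40 + $3,010.80 + $720.10 = $11,028.30
Ending inventory: 69 @ $24.20 + 15 @ $21.40 + 139 @ $19.30 + 214 @ $18.95 = $8,728.80

COGS = $11,028.30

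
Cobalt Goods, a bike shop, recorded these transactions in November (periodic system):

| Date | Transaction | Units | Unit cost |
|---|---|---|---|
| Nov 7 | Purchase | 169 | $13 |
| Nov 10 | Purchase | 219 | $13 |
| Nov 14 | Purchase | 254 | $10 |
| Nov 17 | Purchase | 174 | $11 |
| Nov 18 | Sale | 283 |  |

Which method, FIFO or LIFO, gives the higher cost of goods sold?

FIFO COGS: 169 @ $13 + 114 @ $13 = $3,679
LIFO COGS: 174 @ $11 + 109 @ $10 = $3,004

FIFO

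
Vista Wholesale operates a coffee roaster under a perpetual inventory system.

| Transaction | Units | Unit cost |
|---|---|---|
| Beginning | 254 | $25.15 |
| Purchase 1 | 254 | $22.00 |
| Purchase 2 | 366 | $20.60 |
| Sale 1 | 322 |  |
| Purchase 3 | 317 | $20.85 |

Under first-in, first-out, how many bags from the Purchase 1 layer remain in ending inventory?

186

Sale 1 (322) [FIFO — oldest first]: 254 @ $25.15 + 68 @ $22.00 = $7,884.10
Ending inventory: 186 @ $22.00 + 366 @ $20.60 + 317 @ $20.85 = $18,241.05
Check: goods available $26,125.15 = COGS $7,884.10 + ending $18,241.05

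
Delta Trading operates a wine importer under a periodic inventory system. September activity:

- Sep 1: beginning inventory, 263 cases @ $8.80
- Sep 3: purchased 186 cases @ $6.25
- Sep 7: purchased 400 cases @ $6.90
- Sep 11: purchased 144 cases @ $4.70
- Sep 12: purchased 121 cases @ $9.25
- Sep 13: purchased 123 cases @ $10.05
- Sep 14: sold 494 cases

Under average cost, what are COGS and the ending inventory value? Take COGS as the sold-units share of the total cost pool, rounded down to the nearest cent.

COGS = $3,701.64; ending inventory = $5,567.46

Sep 14, sell 494: 494/1237 × $9,269.10 → $3,701.64
Ending inventory (cost pool remaining) = $5,567.46
Check: goods available $9,269.10 = COGS $3,701.64 + ending $5,567.46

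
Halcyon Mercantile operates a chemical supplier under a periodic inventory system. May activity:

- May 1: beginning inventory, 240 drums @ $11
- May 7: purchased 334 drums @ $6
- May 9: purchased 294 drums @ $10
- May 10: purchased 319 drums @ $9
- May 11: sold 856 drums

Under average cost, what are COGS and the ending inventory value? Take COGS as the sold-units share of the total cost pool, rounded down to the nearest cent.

May 11, sell 856: 856/1187 × $10,455.00 → $7,539.57
Ending inventory (cost pool remaining) = $2,915.43

COGS = $7,539.57; ending inventory = $2,915.43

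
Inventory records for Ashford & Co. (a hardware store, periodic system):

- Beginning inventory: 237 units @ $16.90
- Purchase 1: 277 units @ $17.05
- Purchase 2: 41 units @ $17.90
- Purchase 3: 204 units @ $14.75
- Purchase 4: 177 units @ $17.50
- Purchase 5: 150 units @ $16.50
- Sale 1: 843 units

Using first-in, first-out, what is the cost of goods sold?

COGS = $13,941.05

Sale 1 (843) [FIFO — oldest first]: 237 @ $16.90 + 277 @ $17.05 + 41 @ $17.90 + 204 @ $14.75 + 84 @ $17.50 = $13,941.05
Ending inventory: 93 @ $17.50 + 150 @ $16.50 = $4,102.50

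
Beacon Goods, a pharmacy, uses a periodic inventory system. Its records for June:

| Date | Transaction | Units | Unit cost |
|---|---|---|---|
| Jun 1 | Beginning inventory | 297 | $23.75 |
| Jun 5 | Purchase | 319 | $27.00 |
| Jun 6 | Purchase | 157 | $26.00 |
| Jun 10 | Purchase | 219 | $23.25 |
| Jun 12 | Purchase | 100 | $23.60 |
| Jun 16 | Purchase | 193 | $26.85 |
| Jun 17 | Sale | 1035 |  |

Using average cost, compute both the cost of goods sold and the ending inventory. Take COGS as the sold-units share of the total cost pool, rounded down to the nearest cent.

COGS = $26,082.44; ending inventory = $6,300.11

Jun 17, sell 1035: 1035/1285 × $32,382.55 → $26,082.44
Ending inventory (cost pool remaining) = $6,300.11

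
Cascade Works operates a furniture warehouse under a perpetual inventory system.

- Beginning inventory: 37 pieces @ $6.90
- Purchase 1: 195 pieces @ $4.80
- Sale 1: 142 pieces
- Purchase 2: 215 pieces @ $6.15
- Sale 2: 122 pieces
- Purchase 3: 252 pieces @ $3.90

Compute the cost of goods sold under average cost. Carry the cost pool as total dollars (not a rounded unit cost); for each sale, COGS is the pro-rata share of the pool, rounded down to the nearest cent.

COGS = $1,442.91

After Beginning: 37 on hand, pool $255.30 (≈ $6.9000 each)
After Purchase 1: 232 on hand, pool $1,191.30 (≈ $5.1349 each)
Sale 1, sell 142: 142/232 × $1,191.30 → $729.15
After Purchase 2: 305 on hand, pool $1,784.40 (≈ $5.8505 each)
Sale 2, sell 122: 122/305 × $1,784.40 → $713.76
After Purchase 3: 435 on hand, pool $2,053.44 (≈ $4.7206 each)
Total COGS = $729.15 + $713.76 = $1,442.91
Ending inventory (cost pool remaining) = $2,053.44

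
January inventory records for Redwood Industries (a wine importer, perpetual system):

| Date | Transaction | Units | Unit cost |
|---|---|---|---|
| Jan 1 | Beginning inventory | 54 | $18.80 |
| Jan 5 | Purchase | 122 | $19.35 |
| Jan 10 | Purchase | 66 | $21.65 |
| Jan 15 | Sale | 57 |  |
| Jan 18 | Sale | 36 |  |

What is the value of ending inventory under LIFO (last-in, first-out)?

Ending inventory = $2,853.45

Jan 15, 57 sold [LIFO — newest first]: 57 @ $21.65 = $1,234.05
Jan 18, 36 sold [LIFO — newest first]: 9 @ $21.65 + 27 @ $19.35 = $717.30
Total COGS = $1,234.05 + $717.30 = $1,951.35
Ending inventory: 54 @ $18.80 + 95 @ $19.35 = $2,853.45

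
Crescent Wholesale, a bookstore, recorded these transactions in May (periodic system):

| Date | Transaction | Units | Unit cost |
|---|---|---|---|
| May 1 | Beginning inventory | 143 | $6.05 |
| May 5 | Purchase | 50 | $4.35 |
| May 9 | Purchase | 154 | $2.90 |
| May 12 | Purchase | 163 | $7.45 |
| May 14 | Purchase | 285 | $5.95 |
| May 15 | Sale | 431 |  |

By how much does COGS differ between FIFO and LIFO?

$628.40

FIFO COGS: 143 @ $6.05 + 50 @ $4.35 + 154 @ $2.90 + 84 @ $7.45 = $2,155.05
LIFO COGS: 285 @ $5.95 + 146 @ $7.45 = $2,783.45
Difference = |$2,155.05 − $2,783.45| = $628.40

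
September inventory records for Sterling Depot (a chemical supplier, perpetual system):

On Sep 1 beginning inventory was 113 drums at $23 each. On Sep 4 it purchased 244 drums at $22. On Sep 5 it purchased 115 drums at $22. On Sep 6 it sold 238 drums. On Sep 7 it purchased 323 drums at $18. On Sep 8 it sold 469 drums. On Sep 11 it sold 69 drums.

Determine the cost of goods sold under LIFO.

Sep 6, 238 sold [LIFO — newest first]: 115 @ $22 + 123 @ $22 = $5,236
Sep 8, 469 sold [LIFO — newest first]: 323 @ $18 + 121 @ $22 + 25 @ $23 = $9,051
Sep 11, 69 sold [LIFO — newest first]: 69 @ $23 = $1,587
Total COGS = $5,236 + $9,051 + $1,587 = $15,874
Ending inventory: 19 @ $23 = $437

COGS = $15,874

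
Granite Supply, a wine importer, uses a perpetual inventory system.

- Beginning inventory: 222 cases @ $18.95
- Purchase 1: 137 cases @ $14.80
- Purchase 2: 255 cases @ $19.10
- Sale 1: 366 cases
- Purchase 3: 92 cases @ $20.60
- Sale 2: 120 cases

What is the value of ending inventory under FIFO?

Ending inventory = $4,340.00

Sale 1 (366) [FIFO — oldest first]: 222 @ $18.95 + 137 @ $14.80 + 7 @ $19.10 = $6,368.20
Sale 2 (120) [FIFO — oldest first]: 120 @ $19.10 = $2,292.00
Total COGS = $6,368.20 + $2,292.00 = $8,660.20
Ending inventory: 128 @ $19.10 + 92 @ $20.60 = $4,340.00
Check: goods available $13,000.20 = COGS $8,660.20 + ending $4,340.00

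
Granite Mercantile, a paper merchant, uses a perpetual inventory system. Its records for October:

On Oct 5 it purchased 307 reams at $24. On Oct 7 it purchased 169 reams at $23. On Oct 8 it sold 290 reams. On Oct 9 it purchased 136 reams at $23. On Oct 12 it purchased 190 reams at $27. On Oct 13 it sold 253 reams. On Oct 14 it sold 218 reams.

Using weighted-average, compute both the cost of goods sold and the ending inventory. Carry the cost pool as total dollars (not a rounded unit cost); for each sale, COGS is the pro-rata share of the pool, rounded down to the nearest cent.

After Oct 5: 307 on hand, pool $7,368.00 (≈ $24.0000 each)
After Oct 7: 476 on hand, pool $11,255.00 (≈ $23.6450 each)
Oct 8, sell 290: 290/476 × $11,255.00 → $6,857.03
After Oct 9: 322 on hand, pool $7,525.97 (≈ $23.3726 each)
After Oct 12: 512 on hand, pool $12,655.97 (≈ $24.7187 each)
Oct 13, sell 253: 253/512 × $12,655.97 → $6,253.82
Oct 14, sell 218: 218/259 × $6,402.15 → $5,388.68
Total COGS = $6,857.03 + $6,253.82 + $5,388.68 = $18,499.53
Ending inventory (cost pool remaining) = $1,013.47

COGS = $18,499.53; ending inventory = $1,013.47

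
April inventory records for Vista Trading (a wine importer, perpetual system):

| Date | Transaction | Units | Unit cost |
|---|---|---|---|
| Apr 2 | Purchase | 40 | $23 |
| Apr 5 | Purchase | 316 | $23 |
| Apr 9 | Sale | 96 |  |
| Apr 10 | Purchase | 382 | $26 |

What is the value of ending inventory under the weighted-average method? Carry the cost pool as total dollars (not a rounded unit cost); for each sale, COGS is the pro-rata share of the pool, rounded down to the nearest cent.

Ending inventory = $15,912.00

After Apr 2: 40 on hand, pool $920.00 (≈ $23.0000 each)
After Apr 5: 356 on hand, pool $8,188.00 (≈ $23.0000 each)
Apr 9, sell 96: 96/356 × $8,188.00 → $2,208.00
After Apr 10: 642 on hand, pool $15,912.00 (≈ $24.7850 each)
Ending inventory (cost pool remaining) = $15,912.00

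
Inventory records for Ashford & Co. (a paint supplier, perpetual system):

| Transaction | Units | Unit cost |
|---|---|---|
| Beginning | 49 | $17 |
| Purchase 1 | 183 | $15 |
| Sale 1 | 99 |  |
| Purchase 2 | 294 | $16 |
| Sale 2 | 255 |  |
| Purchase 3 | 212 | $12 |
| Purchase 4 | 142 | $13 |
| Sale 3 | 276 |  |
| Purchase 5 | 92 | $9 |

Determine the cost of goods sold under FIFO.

Sale 1 (99) [FIFO — oldest first]: 49 @ $17 + 50 @ $15 = $1,583
Sale 2 (255) [FIFO — oldest first]: 133 @ $15 + 122 @ $16 = $3,947
Sale 3 (276) [FIFO — oldest first]: 172 @ $16 + 104 @ $12 = $4,000
Total COGS = $1,583 + $3,947 + $4,000 = $9,530
Ending inventory: 108 @ $12 + 142 @ $13 + 92 @ $9 = $3,970

COGS = $9,530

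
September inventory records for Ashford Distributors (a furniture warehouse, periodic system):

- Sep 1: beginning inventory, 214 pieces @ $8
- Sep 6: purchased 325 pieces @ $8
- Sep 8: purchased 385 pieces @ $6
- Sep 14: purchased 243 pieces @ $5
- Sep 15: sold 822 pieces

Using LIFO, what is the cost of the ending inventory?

Sep 15, 822 sold [LIFO — newest first]: 243 @ $5 + 385 @ $6 + 194 @ $8 = $5,077
Ending inventory: 214 @ $8 + 131 @ $8 = $2,760
Check: goods available $7,837 = COGS $5,077 + ending $2,760

Ending inventory = $2,760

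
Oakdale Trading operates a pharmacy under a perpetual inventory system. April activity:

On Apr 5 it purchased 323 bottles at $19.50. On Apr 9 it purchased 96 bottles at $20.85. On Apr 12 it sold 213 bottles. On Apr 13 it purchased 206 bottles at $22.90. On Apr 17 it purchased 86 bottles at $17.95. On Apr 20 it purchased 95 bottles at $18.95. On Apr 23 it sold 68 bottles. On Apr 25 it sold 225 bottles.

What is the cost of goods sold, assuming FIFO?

Apr 12, 213 sold [FIFO — oldest first]: 213 @ $19.50 = $4,153.50
Apr 23, 68 sold [FIFO — oldest first]: 68 @ $19.50 = $1,326.00
Apr 25, 225 sold [FIFO — oldest first]: 42 @ $19.50 + 96 @ $20.85 + 87 @ $22.90 = $4,812.90
Total COGS = $4,153.50 + $1,326.00 + $4,812.90 = $10,292.40
Ending inventory: 119 @ $22.90 + 86 @ $17.95 + 95 @ $18.95 = $6,069.05
Check: goods available $16,361.45 = COGS $10,292.40 + ending $6,069.05

COGS = $10,292.40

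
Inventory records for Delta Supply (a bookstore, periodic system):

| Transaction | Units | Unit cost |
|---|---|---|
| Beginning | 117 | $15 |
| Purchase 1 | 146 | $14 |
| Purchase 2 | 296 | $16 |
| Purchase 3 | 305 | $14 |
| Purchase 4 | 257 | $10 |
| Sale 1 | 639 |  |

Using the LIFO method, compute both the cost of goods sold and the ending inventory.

COGS = $8,072; ending inventory = $7,303

Sale 1 (639) [LIFO — newest first]: 257 @ $10 + 305 @ $14 + 77 @ $16 = $8,072
Ending inventory: 117 @ $15 + 146 @ $14 + 219 @ $16 = $7,303
Check: goods available $15,375 = COGS $8,072 + ending $7,303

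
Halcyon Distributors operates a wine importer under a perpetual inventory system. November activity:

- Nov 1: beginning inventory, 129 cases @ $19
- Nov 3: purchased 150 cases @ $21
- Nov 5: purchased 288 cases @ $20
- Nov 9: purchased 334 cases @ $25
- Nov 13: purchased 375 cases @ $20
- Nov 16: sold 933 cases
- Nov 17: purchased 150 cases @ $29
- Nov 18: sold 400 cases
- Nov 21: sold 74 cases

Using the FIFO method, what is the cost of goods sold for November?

Nov 16, 933 sold [FIFO — oldest first]: 129 @ $19 + 150 @ $21 + 288 @ $20 + 334 @ $25 + 32 @ $20 = $20,351
Nov 18, 400 sold [FIFO — oldest first]: 343 @ $20 + 57 @ $29 = $8,513
Nov 21, 74 sold [FIFO — oldest first]: 74 @ $29 = $2,146
Total COGS = $20,351 + $8,513 + $2,146 = $31,010
Ending inventory: 19 @ $29 = $551
Check: goods available $31,561 = COGS $31,010 + ending $551

COGS = $31,010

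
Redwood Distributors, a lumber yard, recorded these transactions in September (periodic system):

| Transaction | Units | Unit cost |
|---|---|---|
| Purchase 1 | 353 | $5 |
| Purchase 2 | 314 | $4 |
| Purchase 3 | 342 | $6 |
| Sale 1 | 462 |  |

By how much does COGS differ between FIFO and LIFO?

$331

FIFO COGS: 353 @ $5 + 109 @ $4 = $2,201
LIFO COGS: 342 @ $6 + 120 @ $4 = $2,532
Difference = |$2,201 − $2,532| = $331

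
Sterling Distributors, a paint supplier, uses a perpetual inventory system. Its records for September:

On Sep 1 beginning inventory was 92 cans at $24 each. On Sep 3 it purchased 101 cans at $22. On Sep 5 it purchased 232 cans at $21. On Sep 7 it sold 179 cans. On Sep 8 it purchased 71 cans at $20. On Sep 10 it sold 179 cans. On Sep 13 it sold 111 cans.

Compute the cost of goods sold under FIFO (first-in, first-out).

Sep 7, 179 sold [FIFO — oldest first]: 92 @ $24 + 87 @ $22 = $4,122
Sep 10, 179 sold [FIFO — oldest first]: 14 @ $22 + 165 @ $21 = $3,773
Sep 13, 111 sold [FIFO — oldest first]: 67 @ $21 + 44 @ $20 = $2,287
Total COGS = $4,122 + $3,773 + $2,287 = $10,182
Ending inventory: 27 @ $20 = $540

COGS = $10,182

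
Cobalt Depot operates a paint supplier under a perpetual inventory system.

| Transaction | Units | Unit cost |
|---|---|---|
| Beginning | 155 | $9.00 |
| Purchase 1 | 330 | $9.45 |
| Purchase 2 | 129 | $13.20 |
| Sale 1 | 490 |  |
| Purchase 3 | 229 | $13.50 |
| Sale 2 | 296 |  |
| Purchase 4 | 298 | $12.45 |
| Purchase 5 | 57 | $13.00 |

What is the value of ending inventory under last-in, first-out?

Sale 1 (490) [LIFO — newest first]: 129 @ $13.20 + 330 @ $9.45 + 31 @ $9.00 = $5,100.30
Sale 2 (296) [LIFO — newest first]: 229 @ $13.50 + 67 @ $9.00 = $3,694.50
Total COGS = $5,100.30 + $3,694.50 = $8,794.80
Ending inventory: 57 @ $9.00 + 298 @ $12.45 + 57 @ $13.00 = $4,964.10
Check: goods available $13,758.90 = COGS $8,794.80 + ending $4,964.10

Ending inventory = $4,964.10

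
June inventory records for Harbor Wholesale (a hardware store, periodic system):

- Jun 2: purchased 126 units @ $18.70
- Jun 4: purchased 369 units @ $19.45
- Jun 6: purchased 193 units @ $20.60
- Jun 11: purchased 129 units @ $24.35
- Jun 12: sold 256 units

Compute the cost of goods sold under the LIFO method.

Jun 12, 256 sold [LIFO — newest first]: 129 @ $24.35 + 127 @ $20.60 = $5,757.35
Ending inventory: 126 @ $18.70 + 369 @ $19.45 + 66 @ $20.60 = $10,892.85

COGS = $5,757.35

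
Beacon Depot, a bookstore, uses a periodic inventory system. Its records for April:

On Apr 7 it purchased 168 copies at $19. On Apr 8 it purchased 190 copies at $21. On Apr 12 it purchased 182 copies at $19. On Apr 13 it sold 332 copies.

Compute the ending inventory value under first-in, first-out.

Ending inventory = $4,004

Apr 13, 332 sold [FIFO — oldest first]: 168 @ $19 + 164 @ $21 = $6,636
Ending inventory: 26 @ $21 + 182 @ $19 = $4,004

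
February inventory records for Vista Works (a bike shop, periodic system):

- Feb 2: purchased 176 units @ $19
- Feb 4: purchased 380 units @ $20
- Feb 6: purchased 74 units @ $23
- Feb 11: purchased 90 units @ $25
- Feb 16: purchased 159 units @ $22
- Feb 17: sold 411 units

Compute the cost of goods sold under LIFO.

Feb 17, 411 sold [LIFO — newest first]: 159 @ $22 + 90 @ $25 + 74 @ $23 + 88 @ $20 = $9,210
Ending inventory: 176 @ $19 + 292 @ $20 = $9,184

COGS = $9,210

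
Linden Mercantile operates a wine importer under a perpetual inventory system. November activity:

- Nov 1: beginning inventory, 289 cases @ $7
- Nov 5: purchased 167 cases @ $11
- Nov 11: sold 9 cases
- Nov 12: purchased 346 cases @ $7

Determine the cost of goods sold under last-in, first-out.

COGS = $99

Nov 11, 9 sold [LIFO — newest first]: 9 @ $11 = $99
Ending inventory: 289 @ $7 + 158 @ $11 + 346 @ $7 = $6,183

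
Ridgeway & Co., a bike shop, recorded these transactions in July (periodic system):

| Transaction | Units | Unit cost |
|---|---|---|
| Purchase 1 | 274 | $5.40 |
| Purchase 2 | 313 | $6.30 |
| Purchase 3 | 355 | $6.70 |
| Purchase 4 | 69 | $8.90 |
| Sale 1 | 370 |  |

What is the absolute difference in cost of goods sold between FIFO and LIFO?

FIFO COGS: 274 @ $5.40 + 96 @ $6.30 = $2,084.40
LIFO COGS: 69 @ $8.90 + 301 @ $6.70 = $2,630.80
Difference = |$2,084.40 − $2,630.80| = $546.40

$546.40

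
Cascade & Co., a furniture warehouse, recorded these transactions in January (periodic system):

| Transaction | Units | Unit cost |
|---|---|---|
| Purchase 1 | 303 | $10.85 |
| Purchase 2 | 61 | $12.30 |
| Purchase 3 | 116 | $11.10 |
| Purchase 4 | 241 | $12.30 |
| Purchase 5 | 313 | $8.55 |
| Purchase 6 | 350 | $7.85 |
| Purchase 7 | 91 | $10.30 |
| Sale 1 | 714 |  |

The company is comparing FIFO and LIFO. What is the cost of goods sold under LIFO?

COGS = $6,018.95

FIFO COGS: 303 @ $10.85 + 61 @ $12.30 + 116 @ $11.10 + 234 @ $12.30 = $8,203.65
LIFO COGS: 91 @ $10.30 + 350 @ $7.85 + 273 @ $8.55 = $6,018.95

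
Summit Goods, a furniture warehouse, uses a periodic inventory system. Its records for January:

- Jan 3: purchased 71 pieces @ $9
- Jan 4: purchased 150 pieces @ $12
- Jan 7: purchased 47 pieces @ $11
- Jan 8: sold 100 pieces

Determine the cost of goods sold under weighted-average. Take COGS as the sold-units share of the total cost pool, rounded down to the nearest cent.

Jan 8, sell 100: 100/268 × $2,956.00 → $1,102.98
Ending inventory (cost pool remaining) = $1,853.02

COGS = $1,102.98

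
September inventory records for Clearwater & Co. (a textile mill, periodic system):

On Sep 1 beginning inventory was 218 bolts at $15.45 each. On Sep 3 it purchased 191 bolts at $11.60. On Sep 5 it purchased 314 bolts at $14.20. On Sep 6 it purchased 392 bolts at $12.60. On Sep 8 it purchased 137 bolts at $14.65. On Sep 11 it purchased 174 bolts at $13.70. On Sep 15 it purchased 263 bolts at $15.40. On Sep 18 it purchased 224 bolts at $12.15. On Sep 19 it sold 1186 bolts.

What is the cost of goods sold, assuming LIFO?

COGS = $16,051.45

Sep 19, 1186 sold [LIFO — newest first]: 224 @ $12.15 + 263 @ $15.40 + 174 @ $13.70 + 137 @ $14.65 + 388 @ $12.60 = $16,051.45
Ending inventory: 218 @ $15.45 + 191 @ $11.60 + 314 @ $14.20 + 4 @ $12.60 = $10,092.90
Check: goods available $26,144.35 = COGS $16,051.45 + ending $10,092.90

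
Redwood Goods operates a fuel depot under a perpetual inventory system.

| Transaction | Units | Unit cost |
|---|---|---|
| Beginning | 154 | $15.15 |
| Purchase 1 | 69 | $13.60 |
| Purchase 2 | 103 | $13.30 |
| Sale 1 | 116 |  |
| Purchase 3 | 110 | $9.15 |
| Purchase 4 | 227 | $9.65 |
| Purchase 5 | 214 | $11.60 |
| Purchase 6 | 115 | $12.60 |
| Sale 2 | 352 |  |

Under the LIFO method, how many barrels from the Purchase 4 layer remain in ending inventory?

Sale 1 (116) [LIFO — newest first]: 103 @ $13.30 + 13 @ $13.60 = $1,546.70
Sale 2 (352) [LIFO — newest first]: 115 @ $12.60 + 214 @ $11.60 + 23 @ $9.65 = $4,153.35
Total COGS = $1,546.70 + $4,153.35 = $5,700.05
Ending inventory: 154 @ $15.15 + 56 @ $13.60 + 110 @ $9.15 + 204 @ $9.65 = $6,069.80

204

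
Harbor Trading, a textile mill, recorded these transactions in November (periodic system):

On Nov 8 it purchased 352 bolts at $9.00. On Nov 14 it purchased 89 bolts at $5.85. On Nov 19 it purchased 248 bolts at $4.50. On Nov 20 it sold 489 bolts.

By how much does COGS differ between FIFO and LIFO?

FIFO COGS: 352 @ $9.00 + 89 @ $5.85 + 48 @ $4.50 = $3,904.65
LIFO COGS: 248 @ $4.50 + 89 @ $5.85 + 152 @ $9.00 = $3,004.65
Difference = |$3,904.65 − $3,004.65| = $900.00

$900.00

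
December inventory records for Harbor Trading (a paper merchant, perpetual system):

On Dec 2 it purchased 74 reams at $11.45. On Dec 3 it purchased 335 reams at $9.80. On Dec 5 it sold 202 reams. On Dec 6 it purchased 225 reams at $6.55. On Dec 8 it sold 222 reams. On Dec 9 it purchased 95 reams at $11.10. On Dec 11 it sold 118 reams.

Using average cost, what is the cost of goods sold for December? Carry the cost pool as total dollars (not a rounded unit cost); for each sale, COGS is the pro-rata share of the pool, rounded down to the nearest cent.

COGS = $4,949.75

After Dec 2: 74 on hand, pool $847.30 (≈ $11.4500 each)
After Dec 3: 409 on hand, pool $4,130.30 (≈ $10.0985 each)
Dec 5, sell 202: 202/409 × $4,130.30 → $2,039.90
After Dec 6: 432 on hand, pool $3,564.15 (≈ $8.2503 each)
Dec 8, sell 222: 222/432 × $3,564.15 → $1,831.57
After Dec 9: 305 on hand, pool $2,787.08 (≈ $9.1380 each)
Dec 11, sell 118: 118/305 × $2,787.08 → $1,078.28
Total COGS = $2,039.90 + $1,831.57 + $1,078.28 = $4,949.75
Ending inventory (cost pool remaining) = $1,708.80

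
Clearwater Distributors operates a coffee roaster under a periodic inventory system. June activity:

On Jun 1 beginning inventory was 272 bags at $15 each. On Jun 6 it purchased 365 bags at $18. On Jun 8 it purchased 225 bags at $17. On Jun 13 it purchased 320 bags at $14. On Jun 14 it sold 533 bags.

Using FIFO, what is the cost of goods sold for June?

Jun 14, 533 sold [FIFO — oldest first]: 272 @ $15 + 261 @ $18 = $8,778
Ending inventory: 104 @ $18 + 225 @ $17 + 320 @ $14 = $10,177

COGS = $8,778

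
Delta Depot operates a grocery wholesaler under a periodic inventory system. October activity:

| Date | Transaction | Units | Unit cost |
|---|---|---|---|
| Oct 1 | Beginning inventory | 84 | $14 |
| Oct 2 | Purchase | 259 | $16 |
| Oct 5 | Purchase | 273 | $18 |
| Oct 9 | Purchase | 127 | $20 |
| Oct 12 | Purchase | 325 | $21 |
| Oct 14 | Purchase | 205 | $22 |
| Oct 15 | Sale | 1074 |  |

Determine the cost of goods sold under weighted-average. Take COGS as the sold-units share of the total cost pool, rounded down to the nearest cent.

Oct 15, sell 1074: 1074/1273 × $24,109.00 → $20,340.19
Ending inventory (cost pool remaining) = $3,768.81

COGS = $20,340.19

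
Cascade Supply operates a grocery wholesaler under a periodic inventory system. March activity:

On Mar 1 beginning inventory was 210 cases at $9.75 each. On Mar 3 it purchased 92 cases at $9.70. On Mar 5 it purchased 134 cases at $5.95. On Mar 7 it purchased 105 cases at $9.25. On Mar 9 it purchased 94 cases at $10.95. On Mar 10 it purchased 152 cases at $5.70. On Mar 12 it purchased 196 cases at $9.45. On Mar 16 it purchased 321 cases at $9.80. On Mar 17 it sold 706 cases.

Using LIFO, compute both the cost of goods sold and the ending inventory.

Mar 17, 706 sold [LIFO — newest first]: 321 @ $9.80 + 196 @ $9.45 + 152 @ $5.70 + 37 @ $10.95 = $6,269.55
Ending inventory: 210 @ $9.75 + 92 @ $9.70 + 134 @ $5.95 + 105 @ $9.25 + 57 @ $10.95 = $5,332.60
Check: goods available $11,602.15 = COGS $6,269.55 + ending $5,332.60

COGS = $6,269.55; ending inventory = $5,332.60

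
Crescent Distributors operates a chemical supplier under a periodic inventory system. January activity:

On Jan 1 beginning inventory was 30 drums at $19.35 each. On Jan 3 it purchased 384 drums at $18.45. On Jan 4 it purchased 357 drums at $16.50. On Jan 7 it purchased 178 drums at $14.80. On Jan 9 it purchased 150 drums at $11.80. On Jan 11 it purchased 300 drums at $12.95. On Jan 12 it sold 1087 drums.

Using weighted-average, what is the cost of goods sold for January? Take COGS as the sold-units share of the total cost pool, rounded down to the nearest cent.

Jan 12, sell 1087: 1087/1399 × $21,845.20 → $16,973.36
Ending inventory (cost pool remaining) = $4,871.84
Check: goods available $21,845.20 = COGS $16,973.36 + ending $4,871.84

COGS = $16,973.36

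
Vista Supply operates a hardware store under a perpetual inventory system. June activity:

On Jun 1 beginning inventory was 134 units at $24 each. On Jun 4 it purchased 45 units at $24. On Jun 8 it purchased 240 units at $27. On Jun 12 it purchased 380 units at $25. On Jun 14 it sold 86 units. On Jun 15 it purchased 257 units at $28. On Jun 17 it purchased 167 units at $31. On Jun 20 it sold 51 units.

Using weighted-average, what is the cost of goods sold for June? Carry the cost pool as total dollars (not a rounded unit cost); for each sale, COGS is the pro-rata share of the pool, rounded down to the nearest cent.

COGS = $3,548.96

After Jun 1: 134 on hand, pool $3,216.00 (≈ $24.0000 each)
After Jun 4: 179 on hand, pool $4,296.00 (≈ $24.0000 each)
After Jun 8: 419 on hand, pool $10,776.00 (≈ $25.7184 each)
After Jun 12: 799 on hand, pool $20,276.00 (≈ $25.3767 each)
Jun 14, sell 86: 86/799 × $20,276.00 → $2,182.39
After Jun 15: 970 on hand, pool $25,289.61 (≈ $26.0718 each)
After Jun 17: 1137 on hand, pool $30,466.61 (≈ $26.7956 each)
Jun 20, sell 51: 51/1137 × $30,466.61 → $1,366.57
Total COGS = $2,182.39 + $1,366.57 = $3,548.96
Ending inventory (cost pool remaining) = $29,100.04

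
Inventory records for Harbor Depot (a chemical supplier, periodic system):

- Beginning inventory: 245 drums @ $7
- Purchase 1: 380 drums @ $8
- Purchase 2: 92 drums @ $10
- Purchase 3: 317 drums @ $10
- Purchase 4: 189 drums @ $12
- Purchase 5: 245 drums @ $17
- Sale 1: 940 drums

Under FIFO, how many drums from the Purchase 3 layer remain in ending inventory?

94

Sale 1 (940) [FIFO — oldest first]: 245 @ $7 + 380 @ $8 + 92 @ $10 + 223 @ $10 = $7,905
Ending inventory: 94 @ $10 + 189 @ $12 + 245 @ $17 = $7,373
Check: goods available $15,278 = COGS $7,905 + ending $7,373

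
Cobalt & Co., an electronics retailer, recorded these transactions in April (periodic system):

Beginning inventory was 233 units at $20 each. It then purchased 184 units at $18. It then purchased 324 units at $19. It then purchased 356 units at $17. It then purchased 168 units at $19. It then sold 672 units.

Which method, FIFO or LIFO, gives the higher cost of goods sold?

FIFO COGS: 233 @ $20 + 184 @ $18 + 255 @ $19 = $12,817
LIFO COGS: 168 @ $19 + 356 @ $17 + 148 @ $19 = $12,056

FIFO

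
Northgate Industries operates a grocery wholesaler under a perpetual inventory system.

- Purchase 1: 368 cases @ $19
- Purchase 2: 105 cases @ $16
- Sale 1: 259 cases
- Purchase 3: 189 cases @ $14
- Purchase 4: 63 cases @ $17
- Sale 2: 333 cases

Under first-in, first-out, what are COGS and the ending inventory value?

Sale 1 (259) [FIFO — oldest first]: 259 @ $19 = $4,921
Sale 2 (333) [FIFO — oldest first]: 109 @ $19 + 105 @ $16 + 119 @ $14 = $5,417
Total COGS = $4,921 + $5,417 = $10,338
Ending inventory: 70 @ $14 + 63 @ $17 = $2,051

COGS = $10,338; ending inventory = $2,051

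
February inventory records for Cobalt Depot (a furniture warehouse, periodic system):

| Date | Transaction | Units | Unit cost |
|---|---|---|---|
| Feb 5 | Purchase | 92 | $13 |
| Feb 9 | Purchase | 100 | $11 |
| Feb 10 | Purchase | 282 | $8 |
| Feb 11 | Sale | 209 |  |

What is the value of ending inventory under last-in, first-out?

Feb 11, 209 sold [LIFO — newest first]: 209 @ $8 = $1,672
Ending inventory: 92 @ $13 + 100 @ $11 + 73 @ $8 = $2,880

Ending inventory = $2,880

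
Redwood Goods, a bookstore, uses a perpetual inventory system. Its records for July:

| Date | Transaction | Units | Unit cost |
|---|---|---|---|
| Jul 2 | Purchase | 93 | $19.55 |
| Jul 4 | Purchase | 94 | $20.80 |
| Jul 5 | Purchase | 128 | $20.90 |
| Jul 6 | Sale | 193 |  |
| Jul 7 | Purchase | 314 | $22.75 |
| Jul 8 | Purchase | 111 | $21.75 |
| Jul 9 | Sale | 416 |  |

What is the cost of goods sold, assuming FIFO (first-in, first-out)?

COGS = $13,137.05

Jul 6, 193 sold [FIFO — oldest first]: 93 @ $19.55 + 94 @ $20.80 + 6 @ $20.90 = $3,898.75
Jul 9, 416 sold [FIFO — oldest first]: 122 @ $20.90 + 294 @ $22.75 = $9,238.30
Total COGS = $3,898.75 + $9,238.30 = $13,137.05
Ending inventory: 20 @ $22.75 + 111 @ $21.75 = $2,869.25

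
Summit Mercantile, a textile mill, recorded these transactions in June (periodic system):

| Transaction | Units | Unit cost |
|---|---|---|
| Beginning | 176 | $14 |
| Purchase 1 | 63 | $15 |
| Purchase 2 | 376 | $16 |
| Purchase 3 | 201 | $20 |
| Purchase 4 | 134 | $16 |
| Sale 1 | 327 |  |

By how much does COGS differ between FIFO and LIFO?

FIFO COGS: 176 @ $14 + 63 @ $15 + 88 @ $16 = $4,817
LIFO COGS: 134 @ $16 + 193 @ $20 = $6,004
Difference = |$4,817 − $6,004| = $1,187

$1,187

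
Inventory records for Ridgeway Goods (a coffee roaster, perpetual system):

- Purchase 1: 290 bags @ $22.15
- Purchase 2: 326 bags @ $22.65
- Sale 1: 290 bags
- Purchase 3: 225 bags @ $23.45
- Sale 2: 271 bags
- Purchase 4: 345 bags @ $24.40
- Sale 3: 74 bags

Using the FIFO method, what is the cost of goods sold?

COGS = $14,252.95

Sale 1 (290) [FIFO — oldest first]: 290 @ $22.15 = $6,423.50
Sale 2 (271) [FIFO — oldest first]: 271 @ $22.65 = $6,138.15
Sale 3 (74) [FIFO — oldest first]: 55 @ $22.65 + 19 @ $23.45 = $1,691.30
Total COGS = $6,423.50 + $6,138.15 + $1,691.30 = $14,252.95
Ending inventory: 206 @ $23.45 + 345 @ $24.40 = $13,248.70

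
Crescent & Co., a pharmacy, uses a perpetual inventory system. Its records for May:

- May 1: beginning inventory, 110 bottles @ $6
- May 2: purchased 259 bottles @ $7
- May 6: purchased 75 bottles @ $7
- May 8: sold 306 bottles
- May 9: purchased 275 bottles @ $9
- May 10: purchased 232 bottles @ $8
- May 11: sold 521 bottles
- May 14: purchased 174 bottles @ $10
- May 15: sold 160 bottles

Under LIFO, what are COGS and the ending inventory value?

May 8, 306 sold [LIFO — newest first]: 75 @ $7 + 231 @ $7 = $2,142
May 11, 521 sold [LIFO — newest first]: 232 @ $8 + 275 @ $9 + 14 @ $7 = $4,429
May 15, 160 sold [LIFO — newest first]: 160 @ $10 = $1,600
Total COGS = $2,142 + $4,429 + $1,600 = $8,171
Ending inventory: 110 @ $6 + 14 @ $7 + 14 @ $10 = $898
Check: goods available $9,069 = COGS $8,171 + ending $898

COGS = $8,171; ending inventory = $898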